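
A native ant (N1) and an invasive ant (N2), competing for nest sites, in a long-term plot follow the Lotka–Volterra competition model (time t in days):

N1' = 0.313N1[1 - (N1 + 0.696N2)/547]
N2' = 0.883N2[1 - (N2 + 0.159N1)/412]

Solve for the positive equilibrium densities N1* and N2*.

Setting both brackets to zero gives the nullclines N1 + 0.696N2 = 547 and 0.159N1 + N2 = 412.
Substituting N2 = 412 - 0.159N1 into the first: N1(1 - 0.696·0.159) = 547 - 0.696·412.
So N1* = 260/0.889 = 293, and then N2* = 412 - 0.159·293 = 365.

N1* ≈ 293, N2* ≈ 365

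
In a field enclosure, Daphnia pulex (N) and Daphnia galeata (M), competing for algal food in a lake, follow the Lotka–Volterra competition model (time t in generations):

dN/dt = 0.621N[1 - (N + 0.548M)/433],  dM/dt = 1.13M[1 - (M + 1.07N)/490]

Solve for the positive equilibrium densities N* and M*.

Setting both brackets to zero gives the nullclines N + 0.548M = 433 and 1.07N + M = 490.
Substituting M = 490 - 1.07N into the first: N(1 - 0.548·1.07) = 433 - 0.548·490.
So N* = 164/0.414 = 398, and then M* = 490 - 1.07·398 = 64.5.

N* ≈ 398, M* ≈ 64.5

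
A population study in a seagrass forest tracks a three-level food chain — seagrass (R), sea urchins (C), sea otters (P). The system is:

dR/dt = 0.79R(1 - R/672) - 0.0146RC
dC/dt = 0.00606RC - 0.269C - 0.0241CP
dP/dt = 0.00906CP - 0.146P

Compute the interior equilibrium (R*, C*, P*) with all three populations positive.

R* ≈ 472, C* ≈ 16.1, P* ≈ 107

From dP/dt = 0: 0.00906C* = 0.146, so C* = 16.1.
From dR/dt = 0: 0.79(1 - R*/672) = 0.0146·16.1, giving R* = 672·(1 - 0.298) = 472.
From dC/dt = 0: 0.00606·472 - 0.269 = 0.0241P*, so P* = 2.59/0.0241 = 107.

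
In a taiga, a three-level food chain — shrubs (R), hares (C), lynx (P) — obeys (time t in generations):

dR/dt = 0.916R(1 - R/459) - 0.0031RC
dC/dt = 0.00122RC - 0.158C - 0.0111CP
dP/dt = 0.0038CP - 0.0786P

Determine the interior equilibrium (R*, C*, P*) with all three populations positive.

R* ≈ 427, C* ≈ 20.7, P* ≈ 32.7

From dP/dt = 0: 0.0038C* = 0.0786, so C* = 20.7.
From dR/dt = 0: 0.916(1 - R*/459) = 0.0031·20.7, giving R* = 459·(1 - 0.07) = 427.
From dC/dt = 0: 0.00122·427 - 0.158 = 0.0111P*, so P* = 0.363/0.0111 = 32.7.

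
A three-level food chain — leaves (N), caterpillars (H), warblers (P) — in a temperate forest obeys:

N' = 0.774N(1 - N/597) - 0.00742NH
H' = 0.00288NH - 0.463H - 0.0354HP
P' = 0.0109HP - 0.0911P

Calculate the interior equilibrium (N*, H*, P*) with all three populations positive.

N* ≈ 549, H* ≈ 8.36, P* ≈ 31.6

From dP/dt = 0: 0.0109H* = 0.0911, so H* = 8.36.
From dN/dt = 0: 0.774(1 - N*/597) = 0.00742·8.36, giving N* = 597·(1 - 0.0801) = 549.
From dH/dt = 0: 0.00288·549 - 0.463 = 0.0354P*, so P* = 1.12/0.0354 = 31.6.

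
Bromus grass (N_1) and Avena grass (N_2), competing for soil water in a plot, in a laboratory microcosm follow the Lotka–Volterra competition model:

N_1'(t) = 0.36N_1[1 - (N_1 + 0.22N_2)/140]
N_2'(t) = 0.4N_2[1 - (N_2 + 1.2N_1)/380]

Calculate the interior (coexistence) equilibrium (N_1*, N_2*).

Setting both brackets to zero gives the nullclines N_1 + 0.22N_2 = 140 and 1.2N_1 + N_2 = 380.
Substituting N_2 = 380 - 1.2N_1 into the first: N_1(1 - 0.22·1.2) = 140 - 0.22·380.
So N_1* = 56.4/0.736 = 76.6, and then N_2* = 380 - 1.2·76.6 = 288.

N_1* ≈ 76.6, N_2* ≈ 288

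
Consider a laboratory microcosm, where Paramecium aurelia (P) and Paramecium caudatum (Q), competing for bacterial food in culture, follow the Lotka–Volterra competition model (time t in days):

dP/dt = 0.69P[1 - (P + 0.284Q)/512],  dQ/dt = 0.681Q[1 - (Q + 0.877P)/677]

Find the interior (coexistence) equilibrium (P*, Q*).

P* ≈ 426, Q* ≈ 304

Setting both brackets to zero gives the nullclines P + 0.284Q = 512 and 0.877P + Q = 677.
Substituting Q = 677 - 0.877P into the first: P(1 - 0.284·0.877) = 512 - 0.284·677.
So P* = 320/0.751 = 426, and then Q* = 677 - 0.877·426 = 304.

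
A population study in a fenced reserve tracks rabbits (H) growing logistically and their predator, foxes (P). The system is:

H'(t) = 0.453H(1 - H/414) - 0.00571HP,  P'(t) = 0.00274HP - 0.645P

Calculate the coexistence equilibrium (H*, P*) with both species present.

H* ≈ 235, P* ≈ 34.2

From dP/dt = 0 with P > 0: 0.00274H* = 0.645, so H* = 235.
Substitute into dH/dt = 0: 0.453(1 - 235/414) = 0.00571P*.
The bracket is 0.431, giving P* = 0.195/0.00571 = 34.2.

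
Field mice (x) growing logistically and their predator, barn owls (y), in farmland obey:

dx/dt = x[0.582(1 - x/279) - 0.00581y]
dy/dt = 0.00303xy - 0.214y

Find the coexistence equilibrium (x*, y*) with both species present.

x* ≈ 70.6, y* ≈ 74.8

From dy/dt = 0 with y > 0: 0.00303x* = 0.214, so x* = 70.6.
Substitute into dx/dt = 0: 0.582(1 - 70.6/279) = 0.00581y*.
The bracket is 0.747, giving y* = 0.435/0.00581 = 74.8.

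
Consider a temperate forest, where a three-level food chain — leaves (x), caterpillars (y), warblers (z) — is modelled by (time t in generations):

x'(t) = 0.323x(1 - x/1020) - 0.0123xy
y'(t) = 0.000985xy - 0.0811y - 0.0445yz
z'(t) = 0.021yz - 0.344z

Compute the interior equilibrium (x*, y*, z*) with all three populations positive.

From dz/dt = 0: 0.021y* = 0.344, so y* = 16.4.
From dx/dt = 0: 0.323(1 - x*/1020) = 0.0123·16.4, giving x* = 1020·(1 - 0.624) = 384.
From dy/dt = 0: 0.000985·384 - 0.0811 = 0.0445z*, so z* = 0.297/0.0445 = 6.67.

x* ≈ 384, y* ≈ 16.4, z* ≈ 6.67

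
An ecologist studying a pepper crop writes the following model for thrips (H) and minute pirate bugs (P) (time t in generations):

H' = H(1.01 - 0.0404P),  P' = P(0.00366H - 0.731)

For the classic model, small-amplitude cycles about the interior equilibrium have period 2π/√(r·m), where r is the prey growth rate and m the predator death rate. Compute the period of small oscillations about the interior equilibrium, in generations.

Here r = 1.01 and m = 0.731, so r·m = 0.738.
ω = √0.738 = 0.859 per generation, hence T = 2π/ω ≈ 7.31 generations.

T ≈ 7.31 generations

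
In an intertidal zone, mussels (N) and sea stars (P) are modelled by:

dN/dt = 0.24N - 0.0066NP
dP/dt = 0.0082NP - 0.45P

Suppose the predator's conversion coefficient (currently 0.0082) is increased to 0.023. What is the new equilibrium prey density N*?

N* ≈ 19.6

At the interior fixed point, setting dP/dt = 0 with P > 0 fixes N* = (predator death rate)/(NP coefficient) — independent of the other coefficients.
With the change, N* = 0.45/0.023 = 19.6; it falls from 54.9.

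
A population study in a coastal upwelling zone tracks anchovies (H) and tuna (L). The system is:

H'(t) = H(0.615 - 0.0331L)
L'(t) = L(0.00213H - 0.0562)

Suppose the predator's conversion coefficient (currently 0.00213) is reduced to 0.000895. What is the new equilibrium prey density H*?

H* ≈ 62.8

At the interior fixed point, setting dL/dt = 0 with L > 0 fixes H* = (predator death rate)/(HL coefficient) — independent of the other coefficients.
With the change, H* = 0.0562/0.000895 = 62.8; it rises from 26.4.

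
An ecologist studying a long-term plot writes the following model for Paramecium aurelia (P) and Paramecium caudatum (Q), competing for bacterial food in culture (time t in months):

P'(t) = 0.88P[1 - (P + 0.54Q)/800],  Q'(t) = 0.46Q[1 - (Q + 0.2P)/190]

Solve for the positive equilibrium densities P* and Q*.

P* ≈ 782, Q* ≈ 33.6

Setting both brackets to zero gives the nullclines P + 0.54Q = 800 and 0.2P + Q = 190.
Substituting Q = 190 - 0.2P into the first: P(1 - 0.54·0.2) = 800 - 0.54·190.
So P* = 697/0.892 = 782, and then Q* = 190 - 0.2·782 = 33.6.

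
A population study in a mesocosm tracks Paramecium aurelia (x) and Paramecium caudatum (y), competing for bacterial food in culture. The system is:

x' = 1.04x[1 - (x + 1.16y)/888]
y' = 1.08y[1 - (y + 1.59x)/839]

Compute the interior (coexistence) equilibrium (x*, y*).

Setting both brackets to zero gives the nullclines x + 1.16y = 888 and 1.59x + y = 839.
Substituting y = 839 - 1.59x into the first: x(1 - 1.16·1.59) = 888 - 1.16·839.
So x* = -85.2/-0.844 = 101, and then y* = 839 - 1.59·101 = 678.

x* ≈ 101, y* ≈ 678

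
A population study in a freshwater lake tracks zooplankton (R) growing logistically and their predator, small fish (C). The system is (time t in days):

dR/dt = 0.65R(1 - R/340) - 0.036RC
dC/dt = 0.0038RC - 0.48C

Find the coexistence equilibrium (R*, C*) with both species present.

R* ≈ 126, C* ≈ 11.3

From dC/dt = 0 with C > 0: 0.0038R* = 0.48, so R* = 126.
Substitute into dR/dt = 0: 0.65(1 - 126/340) = 0.036C*.
The bracket is 0.628, giving C* = 0.409/0.036 = 11.3.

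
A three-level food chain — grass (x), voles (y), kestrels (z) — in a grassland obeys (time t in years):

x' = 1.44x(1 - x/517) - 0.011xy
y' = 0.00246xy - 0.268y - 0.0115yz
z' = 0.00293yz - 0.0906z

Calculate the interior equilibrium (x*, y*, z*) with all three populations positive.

From dz/dt = 0: 0.00293y* = 0.0906, so y* = 30.9.
From dx/dt = 0: 1.44(1 - x*/517) = 0.011·30.9, giving x* = 517·(1 - 0.236) = 395.
From dy/dt = 0: 0.00246·395 - 0.268 = 0.0115z*, so z* = 0.703/0.0115 = 61.2.

x* ≈ 395, y* ≈ 30.9, z* ≈ 61.2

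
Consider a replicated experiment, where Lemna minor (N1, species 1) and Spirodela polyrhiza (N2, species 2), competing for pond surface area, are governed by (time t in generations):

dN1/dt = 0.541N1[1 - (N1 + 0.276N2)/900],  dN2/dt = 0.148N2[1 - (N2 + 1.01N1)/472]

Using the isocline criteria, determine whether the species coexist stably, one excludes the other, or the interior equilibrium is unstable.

Compare the nullcline intercepts: K1/α12 = 900/0.276 = 3260 > K2 = 472; K2/α21 = 472/1.01 = 467 < K1 = 900.
Since the inequalities point opposite ways, species 1 can invade but species 2 cannot.

species 1 excludes species 2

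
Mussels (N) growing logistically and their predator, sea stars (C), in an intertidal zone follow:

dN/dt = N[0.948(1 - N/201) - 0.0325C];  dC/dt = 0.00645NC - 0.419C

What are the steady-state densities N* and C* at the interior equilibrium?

N* ≈ 65, C* ≈ 19.7

From dC/dt = 0 with C > 0: 0.00645N* = 0.419, so N* = 65.
Substitute into dN/dt = 0: 0.948(1 - 65/201) = 0.0325C*.
The bracket is 0.677, giving C* = 0.642/0.0325 = 19.7.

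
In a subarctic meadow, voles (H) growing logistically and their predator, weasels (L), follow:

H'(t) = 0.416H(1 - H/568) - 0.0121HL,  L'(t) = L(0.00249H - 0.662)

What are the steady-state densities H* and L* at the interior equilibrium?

From dL/dt = 0 with L > 0: 0.00249H* = 0.662, so H* = 266.
Substitute into dH/dt = 0: 0.416(1 - 266/568) = 0.0121L*.
The bracket is 0.532, giving L* = 0.221/0.0121 = 18.3.

H* ≈ 266, L* ≈ 18.3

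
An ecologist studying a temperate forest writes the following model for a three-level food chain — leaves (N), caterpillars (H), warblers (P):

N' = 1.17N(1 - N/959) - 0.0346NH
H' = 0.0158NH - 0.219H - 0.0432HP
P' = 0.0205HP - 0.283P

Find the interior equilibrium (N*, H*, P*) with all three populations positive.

From dP/dt = 0: 0.0205H* = 0.283, so H* = 13.8.
From dN/dt = 0: 1.17(1 - N*/959) = 0.0346·13.8, giving N* = 959·(1 - 0.408) = 567.
From dH/dt = 0: 0.0158·567 - 0.219 = 0.0432P*, so P* = 8.75/0.0432 = 202.

N* ≈ 567, H* ≈ 13.8, P* ≈ 202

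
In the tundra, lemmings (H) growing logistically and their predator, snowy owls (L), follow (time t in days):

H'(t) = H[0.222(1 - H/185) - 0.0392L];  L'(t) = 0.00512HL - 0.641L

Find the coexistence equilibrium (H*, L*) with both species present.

H* ≈ 125, L* ≈ 1.83

From dL/dt = 0 with L > 0: 0.00512H* = 0.641, so H* = 125.
Substitute into dH/dt = 0: 0.222(1 - 125/185) = 0.0392L*.
The bracket is 0.323, giving L* = 0.0718/0.0392 = 1.83.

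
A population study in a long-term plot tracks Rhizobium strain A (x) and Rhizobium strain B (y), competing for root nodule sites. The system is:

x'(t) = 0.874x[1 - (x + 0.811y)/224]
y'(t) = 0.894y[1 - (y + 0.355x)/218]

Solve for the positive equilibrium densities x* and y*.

Setting both brackets to zero gives the nullclines x + 0.811y = 224 and 0.355x + y = 218.
Substituting y = 218 - 0.355x into the first: x(1 - 0.811·0.355) = 224 - 0.811·218.
So x* = 47.2/0.712 = 66.3, and then y* = 218 - 0.355·66.3 = 194.

x* ≈ 66.3, y* ≈ 194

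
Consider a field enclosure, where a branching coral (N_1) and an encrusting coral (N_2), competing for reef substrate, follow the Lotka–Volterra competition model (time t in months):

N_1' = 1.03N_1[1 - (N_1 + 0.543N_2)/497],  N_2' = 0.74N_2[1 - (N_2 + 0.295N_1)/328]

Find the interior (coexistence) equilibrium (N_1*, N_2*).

N_1* ≈ 380, N_2* ≈ 216

Setting both brackets to zero gives the nullclines N_1 + 0.543N_2 = 497 and 0.295N_1 + N_2 = 328.
Substituting N_2 = 328 - 0.295N_1 into the first: N_1(1 - 0.543·0.295) = 497 - 0.543·328.
So N_1* = 319/0.84 = 380, and then N_2* = 328 - 0.295·380 = 216.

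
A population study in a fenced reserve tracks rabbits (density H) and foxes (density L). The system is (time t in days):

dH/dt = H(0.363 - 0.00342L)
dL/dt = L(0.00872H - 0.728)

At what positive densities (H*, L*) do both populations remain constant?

Set dL/dt = 0 with L > 0: 0.00872H - 0.728 = 0, so H* = 0.728/0.00872 = 83.5.
Set dH/dt = 0 with H > 0: 0.363 - 0.00342L = 0, so L* = 0.363/0.00342 = 106.

H* ≈ 83.5, L* ≈ 106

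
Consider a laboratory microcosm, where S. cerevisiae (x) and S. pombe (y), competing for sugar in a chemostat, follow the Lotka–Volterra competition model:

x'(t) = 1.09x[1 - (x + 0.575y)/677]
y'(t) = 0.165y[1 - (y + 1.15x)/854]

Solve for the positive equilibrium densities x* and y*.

x* ≈ 549, y* ≈ 223

Setting both brackets to zero gives the nullclines x + 0.575y = 677 and 1.15x + y = 854.
Substituting y = 854 - 1.15x into the first: x(1 - 0.575·1.15) = 677 - 0.575·854.
So x* = 186/0.339 = 549, and then y* = 854 - 1.15·549 = 223.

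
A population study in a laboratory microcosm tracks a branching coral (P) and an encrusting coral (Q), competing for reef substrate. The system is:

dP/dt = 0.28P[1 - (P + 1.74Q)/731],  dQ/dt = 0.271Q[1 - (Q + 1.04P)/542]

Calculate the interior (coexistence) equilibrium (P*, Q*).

P* ≈ 262, Q* ≈ 270

Setting both brackets to zero gives the nullclines P + 1.74Q = 731 and 1.04P + Q = 542.
Substituting Q = 542 - 1.04P into the first: P(1 - 1.74·1.04) = 731 - 1.74·542.
So P* = -212/-0.81 = 262, and then Q* = 542 - 1.04·262 = 270.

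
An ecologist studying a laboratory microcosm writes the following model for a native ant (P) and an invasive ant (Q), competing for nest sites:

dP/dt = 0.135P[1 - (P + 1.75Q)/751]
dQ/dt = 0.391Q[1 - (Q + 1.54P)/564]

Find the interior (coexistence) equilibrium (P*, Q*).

Setting both brackets to zero gives the nullclines P + 1.75Q = 751 and 1.54P + Q = 564.
Substituting Q = 564 - 1.54P into the first: P(1 - 1.75·1.54) = 751 - 1.75·564.
So P* = -236/-1.7 = 139, and then Q* = 564 - 1.54·139 = 350.

P* ≈ 139, Q* ≈ 350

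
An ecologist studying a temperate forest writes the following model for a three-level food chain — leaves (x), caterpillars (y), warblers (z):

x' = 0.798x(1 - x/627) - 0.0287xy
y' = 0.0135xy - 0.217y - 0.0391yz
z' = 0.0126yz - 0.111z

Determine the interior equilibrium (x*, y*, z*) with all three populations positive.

From dz/dt = 0: 0.0126y* = 0.111, so y* = 8.81.
From dx/dt = 0: 0.798(1 - x*/627) = 0.0287·8.81, giving x* = 627·(1 - 0.317) = 428.
From dy/dt = 0: 0.0135·428 - 0.217 = 0.0391z*, so z* = 5.57/0.0391 = 142.

x* ≈ 428, y* ≈ 8.81, z* ≈ 142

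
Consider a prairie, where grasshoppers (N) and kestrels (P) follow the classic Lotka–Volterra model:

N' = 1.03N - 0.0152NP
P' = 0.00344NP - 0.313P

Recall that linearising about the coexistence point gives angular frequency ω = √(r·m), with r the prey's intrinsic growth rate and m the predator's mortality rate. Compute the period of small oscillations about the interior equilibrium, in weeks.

T ≈ 11.1 weeks

Here r = 1.03 and m = 0.313, so r·m = 0.322.
ω = √0.322 = 0.568 per week, hence T = 2π/ω ≈ 11.1 weeks.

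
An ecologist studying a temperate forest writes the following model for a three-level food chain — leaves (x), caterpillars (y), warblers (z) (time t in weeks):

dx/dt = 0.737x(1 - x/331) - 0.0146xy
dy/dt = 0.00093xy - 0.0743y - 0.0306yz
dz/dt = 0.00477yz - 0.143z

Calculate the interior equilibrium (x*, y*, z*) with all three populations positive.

From dz/dt = 0: 0.00477y* = 0.143, so y* = 30.
From dx/dt = 0: 0.737(1 - x*/331) = 0.0146·30, giving x* = 331·(1 - 0.594) = 134.
From dy/dt = 0: 0.00093·134 - 0.0743 = 0.0306z*, so z* = 0.0507/0.0306 = 1.66.

x* ≈ 134, y* ≈ 30, z* ≈ 1.66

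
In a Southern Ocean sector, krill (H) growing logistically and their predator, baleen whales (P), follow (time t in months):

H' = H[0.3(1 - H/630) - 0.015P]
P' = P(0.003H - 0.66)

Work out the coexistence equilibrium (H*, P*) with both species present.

From dP/dt = 0 with P > 0: 0.003H* = 0.66, so H* = 220.
Substitute into dH/dt = 0: 0.3(1 - 220/630) = 0.015P*.
The bracket is 0.651, giving P* = 0.195/0.015 = 13.

H* ≈ 220, P* ≈ 13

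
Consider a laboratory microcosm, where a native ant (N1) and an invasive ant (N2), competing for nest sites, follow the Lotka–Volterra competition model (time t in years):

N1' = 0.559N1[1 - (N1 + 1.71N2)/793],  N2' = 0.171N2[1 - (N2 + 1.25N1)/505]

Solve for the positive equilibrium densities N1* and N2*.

Setting both brackets to zero gives the nullclines N1 + 1.71N2 = 793 and 1.25N1 + N2 = 505.
Substituting N2 = 505 - 1.25N1 into the first: N1(1 - 1.71·1.25) = 793 - 1.71·505.
So N1* = -70.5/-1.14 = 62, and then N2* = 505 - 1.25·62 = 427.

N1* ≈ 62, N2* ≈ 427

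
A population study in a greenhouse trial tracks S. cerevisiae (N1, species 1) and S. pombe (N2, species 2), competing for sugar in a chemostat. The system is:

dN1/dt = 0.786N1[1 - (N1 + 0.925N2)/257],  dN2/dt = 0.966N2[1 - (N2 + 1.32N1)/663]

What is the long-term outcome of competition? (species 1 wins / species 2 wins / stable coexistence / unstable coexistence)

Compare the nullcline intercepts: K1/α12 = 257/0.925 = 278 < K2 = 663; K2/α21 = 663/1.32 = 502 > K1 = 257.
Since the inequalities point opposite ways, species 2 can invade but species 1 cannot.

species 2 excludes species 1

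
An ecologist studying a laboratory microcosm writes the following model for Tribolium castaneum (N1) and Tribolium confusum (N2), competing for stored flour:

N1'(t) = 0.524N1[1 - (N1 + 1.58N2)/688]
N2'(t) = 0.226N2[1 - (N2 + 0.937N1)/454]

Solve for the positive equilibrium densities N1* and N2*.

N1* ≈ 61, N2* ≈ 397

Setting both brackets to zero gives the nullclines N1 + 1.58N2 = 688 and 0.937N1 + N2 = 454.
Substituting N2 = 454 - 0.937N1 into the first: N1(1 - 1.58·0.937) = 688 - 1.58·454.
So N1* = -29.3/-0.48 = 61, and then N2* = 454 - 0.937·61 = 397.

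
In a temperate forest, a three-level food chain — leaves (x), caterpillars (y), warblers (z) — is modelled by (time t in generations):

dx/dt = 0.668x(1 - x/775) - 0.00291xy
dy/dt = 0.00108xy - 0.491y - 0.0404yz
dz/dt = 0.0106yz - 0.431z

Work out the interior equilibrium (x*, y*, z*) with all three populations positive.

x* ≈ 638, y* ≈ 40.7, z* ≈ 4.89

From dz/dt = 0: 0.0106y* = 0.431, so y* = 40.7.
From dx/dt = 0: 0.668(1 - x*/775) = 0.00291·40.7, giving x* = 775·(1 - 0.177) = 638.
From dy/dt = 0: 0.00108·638 - 0.491 = 0.0404z*, so z* = 0.198/0.0404 = 4.89.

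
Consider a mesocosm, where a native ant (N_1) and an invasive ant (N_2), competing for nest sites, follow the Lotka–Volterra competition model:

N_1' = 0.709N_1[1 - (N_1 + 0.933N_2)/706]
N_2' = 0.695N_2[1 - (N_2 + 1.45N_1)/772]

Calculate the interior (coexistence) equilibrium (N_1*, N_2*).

Setting both brackets to zero gives the nullclines N_1 + 0.933N_2 = 706 and 1.45N_1 + N_2 = 772.
Substituting N_2 = 772 - 1.45N_1 into the first: N_1(1 - 0.933·1.45) = 706 - 0.933·772.
So N_1* = -14.3/-0.353 = 40.5, and then N_2* = 772 - 1.45·40.5 = 713.

N_1* ≈ 40.5, N_2* ≈ 713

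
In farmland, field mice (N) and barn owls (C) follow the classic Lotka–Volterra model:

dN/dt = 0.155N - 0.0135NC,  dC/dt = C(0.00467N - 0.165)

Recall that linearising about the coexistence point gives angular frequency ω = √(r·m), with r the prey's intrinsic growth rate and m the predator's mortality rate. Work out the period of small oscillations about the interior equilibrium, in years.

Here r = 0.155 and m = 0.165, so r·m = 0.0256.
ω = √0.0256 = 0.16 per year, hence T = 2π/ω ≈ 39.3 years.

T ≈ 39.3 years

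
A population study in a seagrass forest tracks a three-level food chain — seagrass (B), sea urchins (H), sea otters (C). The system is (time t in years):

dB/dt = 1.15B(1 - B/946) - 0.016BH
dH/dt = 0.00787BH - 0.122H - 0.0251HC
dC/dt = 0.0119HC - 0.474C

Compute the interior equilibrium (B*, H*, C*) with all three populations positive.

From dC/dt = 0: 0.0119H* = 0.474, so H* = 39.8.
From dB/dt = 0: 1.15(1 - B*/946) = 0.016·39.8, giving B* = 946·(1 - 0.554) = 422.
From dH/dt = 0: 0.00787·422 - 0.122 = 0.0251C*, so C* = 3.2/0.0251 = 127.

B* ≈ 422, H* ≈ 39.8, C* ≈ 127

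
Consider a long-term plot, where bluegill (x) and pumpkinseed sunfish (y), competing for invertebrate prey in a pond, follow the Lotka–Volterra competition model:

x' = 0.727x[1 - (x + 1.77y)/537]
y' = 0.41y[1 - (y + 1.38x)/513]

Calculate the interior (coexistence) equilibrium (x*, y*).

x* ≈ 257, y* ≈ 158

Setting both brackets to zero gives the nullclines x + 1.77y = 537 and 1.38x + y = 513.
Substituting y = 513 - 1.38x into the first: x(1 - 1.77·1.38) = 537 - 1.77·513.
So x* = -371/-1.44 = 257, and then y* = 513 - 1.38·257 = 158.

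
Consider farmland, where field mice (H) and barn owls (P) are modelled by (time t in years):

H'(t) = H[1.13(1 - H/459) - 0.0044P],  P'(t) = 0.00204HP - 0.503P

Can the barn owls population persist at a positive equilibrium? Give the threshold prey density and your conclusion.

Threshold H = 247; K > 247, so yes, the predator persists.

The predator equation gives dP/dt > 0 only when H > 0.503/0.00204 = 247.
Without the predator, H → K = 459. Since 459 > 247, the predator can invade and persist.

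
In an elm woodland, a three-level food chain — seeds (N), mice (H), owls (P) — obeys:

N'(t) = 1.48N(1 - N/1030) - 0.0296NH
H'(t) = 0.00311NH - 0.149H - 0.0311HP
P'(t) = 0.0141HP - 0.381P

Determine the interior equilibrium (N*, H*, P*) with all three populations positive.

From dP/dt = 0: 0.0141H* = 0.381, so H* = 27.
From dN/dt = 0: 1.48(1 - N*/1030) = 0.0296·27, giving N* = 1030·(1 - 0.54) = 473.
From dH/dt = 0: 0.00311·473 - 0.149 = 0.0311P*, so P* = 1.32/0.0311 = 42.5.

N* ≈ 473, H* ≈ 27, P* ≈ 42.5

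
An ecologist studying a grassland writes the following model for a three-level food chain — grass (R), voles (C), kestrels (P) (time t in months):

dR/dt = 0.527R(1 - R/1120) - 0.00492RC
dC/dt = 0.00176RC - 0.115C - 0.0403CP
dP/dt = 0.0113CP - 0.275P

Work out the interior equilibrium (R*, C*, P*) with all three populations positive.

R* ≈ 866, C* ≈ 24.3, P* ≈ 34.9

From dP/dt = 0: 0.0113C* = 0.275, so C* = 24.3.
From dR/dt = 0: 0.527(1 - R*/1120) = 0.00492·24.3, giving R* = 1120·(1 - 0.227) = 866.
From dC/dt = 0: 0.00176·866 - 0.115 = 0.0403P*, so P* = 1.41/0.0403 = 34.9.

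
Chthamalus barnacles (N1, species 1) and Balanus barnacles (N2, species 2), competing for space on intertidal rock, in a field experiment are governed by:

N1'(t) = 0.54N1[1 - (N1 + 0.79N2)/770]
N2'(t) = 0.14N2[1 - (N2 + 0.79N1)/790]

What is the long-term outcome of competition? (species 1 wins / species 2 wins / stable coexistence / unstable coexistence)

stable coexistence

Compare the nullcline intercepts: K1/α12 = 770/0.79 = 975 > K2 = 790; K2/α21 = 790/0.79 = 1000 > K1 = 770.
Since both inequalities hold, each species can invade when rare, so the interior equilibrium is stable.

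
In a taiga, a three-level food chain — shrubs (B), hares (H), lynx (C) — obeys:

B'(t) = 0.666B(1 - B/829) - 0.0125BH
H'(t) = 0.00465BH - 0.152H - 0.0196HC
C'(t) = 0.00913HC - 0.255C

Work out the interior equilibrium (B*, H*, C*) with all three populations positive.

From dC/dt = 0: 0.00913H* = 0.255, so H* = 27.9.
From dB/dt = 0: 0.666(1 - B*/829) = 0.0125·27.9, giving B* = 829·(1 - 0.524) = 394.
From dH/dt = 0: 0.00465·394 - 0.152 = 0.0196C*, so C* = 1.68/0.0196 = 85.8.

B* ≈ 394, H* ≈ 27.9, C* ≈ 85.8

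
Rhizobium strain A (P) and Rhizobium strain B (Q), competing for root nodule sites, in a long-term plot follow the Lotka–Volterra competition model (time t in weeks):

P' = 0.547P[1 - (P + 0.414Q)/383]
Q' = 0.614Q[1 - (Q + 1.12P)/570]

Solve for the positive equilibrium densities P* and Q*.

P* ≈ 274, Q* ≈ 263

Setting both brackets to zero gives the nullclines P + 0.414Q = 383 and 1.12P + Q = 570.
Substituting Q = 570 - 1.12P into the first: P(1 - 0.414·1.12) = 383 - 0.414·570.
So P* = 147/0.536 = 274, and then Q* = 570 - 1.12·274 = 263.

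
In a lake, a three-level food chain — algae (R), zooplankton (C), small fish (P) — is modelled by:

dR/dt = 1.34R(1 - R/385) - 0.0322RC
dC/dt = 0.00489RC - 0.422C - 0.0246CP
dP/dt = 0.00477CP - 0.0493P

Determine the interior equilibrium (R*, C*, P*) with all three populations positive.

R* ≈ 289, C* ≈ 10.3, P* ≈ 40.4

From dP/dt = 0: 0.00477C* = 0.0493, so C* = 10.3.
From dR/dt = 0: 1.34(1 - R*/385) = 0.0322·10.3, giving R* = 385·(1 - 0.248) = 289.
From dC/dt = 0: 0.00489·289 - 0.422 = 0.0246P*, so P* = 0.993/0.0246 = 40.4.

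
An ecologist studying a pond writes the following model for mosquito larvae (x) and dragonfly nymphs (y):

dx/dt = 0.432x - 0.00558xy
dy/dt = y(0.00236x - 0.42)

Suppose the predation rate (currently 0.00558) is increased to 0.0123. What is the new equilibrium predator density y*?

y* ≈ 35.1

At the interior fixed point, setting dx/dt = 0 with x > 0 fixes y* = (prey growth rate)/(xy coefficient) — independent of the other coefficients.
With the change, y* = 0.432/0.0123 = 35.1; it falls from 77.4.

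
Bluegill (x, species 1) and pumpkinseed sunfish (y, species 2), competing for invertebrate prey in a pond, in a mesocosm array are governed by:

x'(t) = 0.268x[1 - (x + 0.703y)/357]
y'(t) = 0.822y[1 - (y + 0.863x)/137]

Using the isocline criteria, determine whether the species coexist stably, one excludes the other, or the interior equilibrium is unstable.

Compare the nullcline intercepts: K1/α12 = 357/0.703 = 508 > K2 = 137; K2/α21 = 137/0.863 = 159 < K1 = 357.
Since the inequalities point opposite ways, species 1 can invade but species 2 cannot.

species 1 excludes species 2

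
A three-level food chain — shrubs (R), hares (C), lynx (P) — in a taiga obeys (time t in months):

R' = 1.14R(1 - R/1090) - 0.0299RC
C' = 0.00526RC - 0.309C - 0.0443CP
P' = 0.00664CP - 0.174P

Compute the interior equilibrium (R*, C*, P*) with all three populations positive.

R* ≈ 341, C* ≈ 26.2, P* ≈ 33.5

From dP/dt = 0: 0.00664C* = 0.174, so C* = 26.2.
From dR/dt = 0: 1.14(1 - R*/1090) = 0.0299·26.2, giving R* = 1090·(1 - 0.687) = 341.
From dC/dt = 0: 0.00526·341 - 0.309 = 0.0443P*, so P* = 1.48/0.0443 = 33.5.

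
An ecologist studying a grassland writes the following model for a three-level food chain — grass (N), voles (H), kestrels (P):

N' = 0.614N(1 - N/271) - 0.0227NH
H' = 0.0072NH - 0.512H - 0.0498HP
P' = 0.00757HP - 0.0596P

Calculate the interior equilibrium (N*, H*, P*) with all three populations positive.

From dP/dt = 0: 0.00757H* = 0.0596, so H* = 7.87.
From dN/dt = 0: 0.614(1 - N*/271) = 0.0227·7.87, giving N* = 271·(1 - 0.291) = 192.
From dH/dt = 0: 0.0072·192 - 0.512 = 0.0498P*, so P* = 0.871/0.0498 = 17.5.

N* ≈ 192, H* ≈ 7.87, P* ≈ 17.5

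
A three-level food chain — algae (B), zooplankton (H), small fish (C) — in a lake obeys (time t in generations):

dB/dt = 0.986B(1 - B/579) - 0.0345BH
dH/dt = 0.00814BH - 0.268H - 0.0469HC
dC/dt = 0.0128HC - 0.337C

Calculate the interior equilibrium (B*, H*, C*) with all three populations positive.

From dC/dt = 0: 0.0128H* = 0.337, so H* = 26.3.
From dB/dt = 0: 0.986(1 - B*/579) = 0.0345·26.3, giving B* = 579·(1 - 0.921) = 45.6.
From dH/dt = 0: 0.00814·45.6 - 0.268 = 0.0469C*, so C* = 0.103/0.0469 = 2.2.

B* ≈ 45.6, H* ≈ 26.3, C* ≈ 2.2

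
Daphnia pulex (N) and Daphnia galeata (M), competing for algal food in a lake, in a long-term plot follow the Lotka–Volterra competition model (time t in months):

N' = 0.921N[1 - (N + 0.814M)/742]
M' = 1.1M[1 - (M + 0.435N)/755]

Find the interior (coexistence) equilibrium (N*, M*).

N* ≈ 197, M* ≈ 669

Setting both brackets to zero gives the nullclines N + 0.814M = 742 and 0.435N + M = 755.
Substituting M = 755 - 0.435N into the first: N(1 - 0.814·0.435) = 742 - 0.814·755.
So N* = 127/0.646 = 197, and then M* = 755 - 0.435·197 = 669.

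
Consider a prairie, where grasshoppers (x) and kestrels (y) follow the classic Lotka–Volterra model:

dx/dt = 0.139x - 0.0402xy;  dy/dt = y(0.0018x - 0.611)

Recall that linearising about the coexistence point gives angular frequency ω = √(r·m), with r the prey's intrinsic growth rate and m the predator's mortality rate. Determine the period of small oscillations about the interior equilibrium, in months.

Here r = 0.139 and m = 0.611, so r·m = 0.0849.
ω = √0.0849 = 0.291 per month, hence T = 2π/ω ≈ 21.6 months.

T ≈ 21.6 months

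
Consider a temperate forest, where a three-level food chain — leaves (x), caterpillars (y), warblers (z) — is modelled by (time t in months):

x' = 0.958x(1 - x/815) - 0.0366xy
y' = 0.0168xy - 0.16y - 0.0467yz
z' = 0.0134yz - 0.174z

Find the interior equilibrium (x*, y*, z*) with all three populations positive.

x* ≈ 411, y* ≈ 13, z* ≈ 144

From dz/dt = 0: 0.0134y* = 0.174, so y* = 13.
From dx/dt = 0: 0.958(1 - x*/815) = 0.0366·13, giving x* = 815·(1 - 0.496) = 411.
From dy/dt = 0: 0.0168·411 - 0.16 = 0.0467z*, so z* = 6.74/0.0467 = 144.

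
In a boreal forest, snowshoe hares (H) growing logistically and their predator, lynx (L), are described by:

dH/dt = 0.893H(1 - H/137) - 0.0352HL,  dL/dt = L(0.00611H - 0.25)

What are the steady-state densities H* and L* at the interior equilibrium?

H* ≈ 40.9, L* ≈ 17.8

From dL/dt = 0 with L > 0: 0.00611H* = 0.25, so H* = 40.9.
Substitute into dH/dt = 0: 0.893(1 - 40.9/137) = 0.0352L*.
The bracket is 0.701, giving L* = 0.626/0.0352 = 17.8.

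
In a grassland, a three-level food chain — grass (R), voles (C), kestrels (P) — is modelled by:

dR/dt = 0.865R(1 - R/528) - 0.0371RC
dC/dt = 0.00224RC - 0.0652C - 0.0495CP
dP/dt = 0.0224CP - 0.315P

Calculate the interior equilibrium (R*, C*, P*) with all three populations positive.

From dP/dt = 0: 0.0224C* = 0.315, so C* = 14.1.
From dR/dt = 0: 0.865(1 - R*/528) = 0.0371·14.1, giving R* = 528·(1 - 0.603) = 210.
From dC/dt = 0: 0.00224·210 - 0.0652 = 0.0495P*, so P* = 0.404/0.0495 = 8.17.

R* ≈ 210, C* ≈ 14.1, P* ≈ 8.17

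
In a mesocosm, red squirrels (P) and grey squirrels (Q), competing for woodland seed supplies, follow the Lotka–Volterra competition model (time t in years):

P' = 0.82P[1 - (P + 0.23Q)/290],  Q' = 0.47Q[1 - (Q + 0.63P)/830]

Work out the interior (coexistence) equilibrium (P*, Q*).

P* ≈ 116, Q* ≈ 757

Setting both brackets to zero gives the nullclines P + 0.23Q = 290 and 0.63P + Q = 830.
Substituting Q = 830 - 0.63P into the first: P(1 - 0.23·0.63) = 290 - 0.23·830.
So P* = 99.1/0.855 = 116, and then Q* = 830 - 0.63·116 = 757.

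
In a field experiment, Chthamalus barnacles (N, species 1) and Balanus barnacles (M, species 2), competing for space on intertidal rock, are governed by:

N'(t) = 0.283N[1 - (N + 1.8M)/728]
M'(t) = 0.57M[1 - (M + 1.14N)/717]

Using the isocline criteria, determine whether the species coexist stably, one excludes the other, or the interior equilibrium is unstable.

unstable coexistence (outcome depends on initial conditions)

Compare the nullcline intercepts: K1/α12 = 728/1.8 = 404 < K2 = 717; K2/α21 = 717/1.14 = 629 < K1 = 728.
Since both are reversed, neither can invade when rare; the interior point is a saddle.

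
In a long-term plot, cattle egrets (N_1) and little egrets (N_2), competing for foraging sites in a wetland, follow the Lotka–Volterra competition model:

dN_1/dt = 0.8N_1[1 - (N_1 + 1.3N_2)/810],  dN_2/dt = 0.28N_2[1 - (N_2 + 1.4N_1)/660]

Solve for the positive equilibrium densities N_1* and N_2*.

N_1* ≈ 58.5, N_2* ≈ 578

Setting both brackets to zero gives the nullclines N_1 + 1.3N_2 = 810 and 1.4N_1 + N_2 = 660.
Substituting N_2 = 660 - 1.4N_1 into the first: N_1(1 - 1.3·1.4) = 810 - 1.3·660.
So N_1* = -48/-0.82 = 58.5, and then N_2* = 660 - 1.4·58.5 = 578.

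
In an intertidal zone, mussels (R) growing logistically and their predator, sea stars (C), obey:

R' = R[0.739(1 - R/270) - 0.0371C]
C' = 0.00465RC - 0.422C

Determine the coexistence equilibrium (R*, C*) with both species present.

R* ≈ 90.8, C* ≈ 13.2

From dC/dt = 0 with C > 0: 0.00465R* = 0.422, so R* = 90.8.
Substitute into dR/dt = 0: 0.739(1 - 90.8/270) = 0.0371C*.
The bracket is 0.664, giving C* = 0.491/0.0371 = 13.2.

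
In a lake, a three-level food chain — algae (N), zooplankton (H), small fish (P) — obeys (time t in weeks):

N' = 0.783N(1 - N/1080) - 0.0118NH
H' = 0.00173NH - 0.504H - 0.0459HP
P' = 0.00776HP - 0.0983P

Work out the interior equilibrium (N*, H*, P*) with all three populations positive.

N* ≈ 874, H* ≈ 12.7, P* ≈ 22

From dP/dt = 0: 0.00776H* = 0.0983, so H* = 12.7.
From dN/dt = 0: 0.783(1 - N*/1080) = 0.0118·12.7, giving N* = 1080·(1 - 0.191) = 874.
From dH/dt = 0: 0.00173·874 - 0.504 = 0.0459P*, so P* = 1.01/0.0459 = 22.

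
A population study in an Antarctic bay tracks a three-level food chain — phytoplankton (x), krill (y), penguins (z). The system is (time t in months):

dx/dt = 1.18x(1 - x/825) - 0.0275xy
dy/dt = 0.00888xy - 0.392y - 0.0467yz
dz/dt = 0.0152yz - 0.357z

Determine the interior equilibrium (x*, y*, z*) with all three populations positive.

From dz/dt = 0: 0.0152y* = 0.357, so y* = 23.5.
From dx/dt = 0: 1.18(1 - x*/825) = 0.0275·23.5, giving x* = 825·(1 - 0.547) = 373.
From dy/dt = 0: 0.00888·373 - 0.392 = 0.0467z*, so z* = 2.92/0.0467 = 62.6.

x* ≈ 373, y* ≈ 23.5, z* ≈ 62.6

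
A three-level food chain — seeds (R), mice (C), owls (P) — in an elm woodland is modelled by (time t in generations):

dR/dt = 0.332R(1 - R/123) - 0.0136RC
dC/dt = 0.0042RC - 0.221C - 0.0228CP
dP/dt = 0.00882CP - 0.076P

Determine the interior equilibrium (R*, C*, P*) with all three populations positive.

From dP/dt = 0: 0.00882C* = 0.076, so C* = 8.62.
From dR/dt = 0: 0.332(1 - R*/123) = 0.0136·8.62, giving R* = 123·(1 - 0.353) = 79.6.
From dC/dt = 0: 0.0042·79.6 - 0.221 = 0.0228P*, so P* = 0.113/0.0228 = 4.97.

R* ≈ 79.6, C* ≈ 8.62, P* ≈ 4.97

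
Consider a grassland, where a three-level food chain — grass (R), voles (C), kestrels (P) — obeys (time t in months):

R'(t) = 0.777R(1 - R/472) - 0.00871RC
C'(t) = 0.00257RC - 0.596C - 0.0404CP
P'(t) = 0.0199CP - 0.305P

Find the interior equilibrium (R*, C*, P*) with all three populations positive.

From dP/dt = 0: 0.0199C* = 0.305, so C* = 15.3.
From dR/dt = 0: 0.777(1 - R*/472) = 0.00871·15.3, giving R* = 472·(1 - 0.172) = 391.
From dC/dt = 0: 0.00257·391 - 0.596 = 0.0404P*, so P* = 0.409/0.0404 = 10.1.

R* ≈ 391, C* ≈ 15.3, P* ≈ 10.1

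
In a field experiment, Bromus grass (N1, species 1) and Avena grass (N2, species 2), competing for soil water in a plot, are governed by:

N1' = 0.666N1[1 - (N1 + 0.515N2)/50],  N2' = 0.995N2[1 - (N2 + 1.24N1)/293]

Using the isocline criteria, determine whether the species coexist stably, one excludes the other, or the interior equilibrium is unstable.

Compare the nullcline intercepts: K1/α12 = 50/0.515 = 97.1 < K2 = 293; K2/α21 = 293/1.24 = 236 > K1 = 50.
Since the inequalities point opposite ways, species 2 can invade but species 1 cannot.

species 2 excludes species 1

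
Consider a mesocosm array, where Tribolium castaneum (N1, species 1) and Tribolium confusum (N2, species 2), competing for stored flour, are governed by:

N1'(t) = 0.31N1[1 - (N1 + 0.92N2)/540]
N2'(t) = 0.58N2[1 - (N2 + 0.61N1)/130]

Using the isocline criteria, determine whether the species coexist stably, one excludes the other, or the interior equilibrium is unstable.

Compare the nullcline intercepts: K1/α12 = 540/0.92 = 587 > K2 = 130; K2/α21 = 130/0.61 = 213 < K1 = 540.
Since the inequalities point opposite ways, species 1 can invade but species 2 cannot.

species 1 excludes species 2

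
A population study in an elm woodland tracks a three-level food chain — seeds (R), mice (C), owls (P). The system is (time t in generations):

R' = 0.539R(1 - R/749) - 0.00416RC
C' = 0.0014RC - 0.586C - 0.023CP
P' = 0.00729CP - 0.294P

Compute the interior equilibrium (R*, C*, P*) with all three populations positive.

R* ≈ 516, C* ≈ 40.3, P* ≈ 5.92

From dP/dt = 0: 0.00729C* = 0.294, so C* = 40.3.
From dR/dt = 0: 0.539(1 - R*/749) = 0.00416·40.3, giving R* = 749·(1 - 0.311) = 516.
From dC/dt = 0: 0.0014·516 - 0.586 = 0.023P*, so P* = 0.136/0.023 = 5.92.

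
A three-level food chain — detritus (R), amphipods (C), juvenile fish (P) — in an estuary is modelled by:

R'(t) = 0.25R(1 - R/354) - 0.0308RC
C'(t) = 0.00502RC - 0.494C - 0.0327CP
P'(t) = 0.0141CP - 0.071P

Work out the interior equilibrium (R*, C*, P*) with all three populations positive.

From dP/dt = 0: 0.0141C* = 0.071, so C* = 5.04.
From dR/dt = 0: 0.25(1 - R*/354) = 0.0308·5.04, giving R* = 354·(1 - 0.62) = 134.
From dC/dt = 0: 0.00502·134 - 0.494 = 0.0327P*, so P* = 0.181/0.0327 = 5.52.

R* ≈ 134, C* ≈ 5.04, P* ≈ 5.52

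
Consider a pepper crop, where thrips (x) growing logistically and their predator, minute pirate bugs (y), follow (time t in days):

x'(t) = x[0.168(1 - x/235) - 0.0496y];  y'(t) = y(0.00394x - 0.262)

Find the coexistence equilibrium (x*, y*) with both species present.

From dy/dt = 0 with y > 0: 0.00394x* = 0.262, so x* = 66.5.
Substitute into dx/dt = 0: 0.168(1 - 66.5/235) = 0.0496y*.
The bracket is 0.717, giving y* = 0.12/0.0496 = 2.43.

x* ≈ 66.5, y* ≈ 2.43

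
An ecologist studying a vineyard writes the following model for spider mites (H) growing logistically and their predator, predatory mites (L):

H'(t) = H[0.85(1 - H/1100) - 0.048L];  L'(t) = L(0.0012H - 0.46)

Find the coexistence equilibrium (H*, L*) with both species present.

H* ≈ 383, L* ≈ 11.5

From dL/dt = 0 with L > 0: 0.0012H* = 0.46, so H* = 383.
Substitute into dH/dt = 0: 0.85(1 - 383/1100) = 0.048L*.
The bracket is 0.652, giving L* = 0.554/0.048 = 11.5.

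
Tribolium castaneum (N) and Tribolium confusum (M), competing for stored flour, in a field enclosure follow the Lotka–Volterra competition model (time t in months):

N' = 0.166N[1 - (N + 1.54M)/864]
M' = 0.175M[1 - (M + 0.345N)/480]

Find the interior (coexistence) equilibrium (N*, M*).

Setting both brackets to zero gives the nullclines N + 1.54M = 864 and 0.345N + M = 480.
Substituting M = 480 - 0.345N into the first: N(1 - 1.54·0.345) = 864 - 1.54·480.
So N* = 125/0.469 = 266, and then M* = 480 - 0.345·266 = 388.

N* ≈ 266, M* ≈ 388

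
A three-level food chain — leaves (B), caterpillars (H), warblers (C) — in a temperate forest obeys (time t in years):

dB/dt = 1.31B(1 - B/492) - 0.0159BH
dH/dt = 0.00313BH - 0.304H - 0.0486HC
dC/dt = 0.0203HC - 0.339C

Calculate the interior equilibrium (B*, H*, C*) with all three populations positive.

From dC/dt = 0: 0.0203H* = 0.339, so H* = 16.7.
From dB/dt = 0: 1.31(1 - B*/492) = 0.0159·16.7, giving B* = 492·(1 - 0.203) = 392.
From dH/dt = 0: 0.00313·392 - 0.304 = 0.0486C*, so C* = 0.924/0.0486 = 19.

B* ≈ 392, H* ≈ 16.7, C* ≈ 19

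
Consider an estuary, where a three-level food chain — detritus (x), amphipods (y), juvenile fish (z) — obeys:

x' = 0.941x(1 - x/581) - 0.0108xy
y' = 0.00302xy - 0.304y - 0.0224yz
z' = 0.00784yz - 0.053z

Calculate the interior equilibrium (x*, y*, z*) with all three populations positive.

x* ≈ 536, y* ≈ 6.76, z* ≈ 58.7

From dz/dt = 0: 0.00784y* = 0.053, so y* = 6.76.
From dx/dt = 0: 0.941(1 - x*/581) = 0.0108·6.76, giving x* = 581·(1 - 0.0776) = 536.
From dy/dt = 0: 0.00302·536 - 0.304 = 0.0224z*, so z* = 1.31/0.0224 = 58.7.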